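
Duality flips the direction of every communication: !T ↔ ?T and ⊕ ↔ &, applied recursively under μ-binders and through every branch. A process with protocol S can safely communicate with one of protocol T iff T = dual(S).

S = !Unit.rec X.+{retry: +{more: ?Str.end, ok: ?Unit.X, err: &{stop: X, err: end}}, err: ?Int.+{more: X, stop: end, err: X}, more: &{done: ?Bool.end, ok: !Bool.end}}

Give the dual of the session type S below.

!Unit → ?Unit
  rec X → rec X  (rec unchanged)
    +{retry,err,more} → &{retry,err,more}  (internal→external)
      [retry]
        +{more,ok,err} → &{more,ok,err}  (internal→external)
          [more]
            ?Str → !Str
              end ↦ end
          [ok]
            ?Unit → !Unit
              X ↦ X
          [err]
            &{stop,err} → +{stop,err}  (offer→select)
              [stop]
                X ↦ X
              [err]
                end ↦ end
      [err]
        ?Int → !Int
          +{more,stop,err} → &{more,stop,err}  (internal→external)
            [more]
              X ↦ X
            [stop]
              end ↦ end
            [err]
              X ↦ X
      [more]
        &{done,ok} → +{done,ok}  (offer→select)
          [done]
            ?Bool → !Bool
              end ↦ end
          [ok]
            !Bool → ?Bool
              end ↦ end

?Unit.rec X.&{retry: &{more: !Str.end, ok: !Unit.X, err: +{stop: X, err: end}}, err: !Int.&{more: X, stop: end, err: X}, more: +{done: !Bool.end, ok: ?Bool.end}}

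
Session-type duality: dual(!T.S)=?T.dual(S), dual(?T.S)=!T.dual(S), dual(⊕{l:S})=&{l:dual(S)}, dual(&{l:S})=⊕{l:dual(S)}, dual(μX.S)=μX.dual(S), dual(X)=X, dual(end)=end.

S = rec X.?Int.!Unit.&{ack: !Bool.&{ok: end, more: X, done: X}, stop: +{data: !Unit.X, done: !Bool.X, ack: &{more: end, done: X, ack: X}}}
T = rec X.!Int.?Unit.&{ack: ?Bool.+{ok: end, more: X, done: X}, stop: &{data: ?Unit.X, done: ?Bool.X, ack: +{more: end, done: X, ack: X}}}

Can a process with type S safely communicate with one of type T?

NO

rec X | rec X  ok (binder kept)
  ?Int | !Int  ok
    !Unit | ?Unit  ok
      &{ack,stop} | &{ack,stop}  ✗ choice polarity not flipped — not dual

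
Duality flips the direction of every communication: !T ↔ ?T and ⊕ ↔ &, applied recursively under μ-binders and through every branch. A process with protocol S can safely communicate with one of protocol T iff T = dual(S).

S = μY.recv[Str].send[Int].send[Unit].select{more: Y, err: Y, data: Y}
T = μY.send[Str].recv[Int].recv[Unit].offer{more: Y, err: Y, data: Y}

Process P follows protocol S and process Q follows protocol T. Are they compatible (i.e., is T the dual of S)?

μY vs μY  ok (rec unchanged)
  recv[Str] vs send[Str]  ok
    send[Int] vs recv[Int]  ok
      send[Unit] vs recv[Unit]  ok
        select{more,err,data} vs offer{more,err,data}  ok labels match
          case more:
            Y vs Y  ok
          case err:
            Y vs Y  ok
          case data:
            Y vs Y  ok

YES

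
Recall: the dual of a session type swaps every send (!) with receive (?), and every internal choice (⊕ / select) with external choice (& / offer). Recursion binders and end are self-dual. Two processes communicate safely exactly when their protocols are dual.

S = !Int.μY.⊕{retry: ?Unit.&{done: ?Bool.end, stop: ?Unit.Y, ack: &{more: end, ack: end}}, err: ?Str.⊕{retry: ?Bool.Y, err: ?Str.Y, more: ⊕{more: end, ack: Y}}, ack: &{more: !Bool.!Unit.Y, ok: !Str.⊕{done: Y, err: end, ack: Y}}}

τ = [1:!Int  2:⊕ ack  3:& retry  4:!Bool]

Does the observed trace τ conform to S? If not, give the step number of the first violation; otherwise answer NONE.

3

[1] !Int  ok  now at μY.…
[2] ⊕ ack  ok  now at &{more: !Bool.!Unit.μY.…, ok: !Str.⊕{done: μY.…, err: end, ack: μY.…}}
[3] got & retry, protocol expects & more or & ok  ✗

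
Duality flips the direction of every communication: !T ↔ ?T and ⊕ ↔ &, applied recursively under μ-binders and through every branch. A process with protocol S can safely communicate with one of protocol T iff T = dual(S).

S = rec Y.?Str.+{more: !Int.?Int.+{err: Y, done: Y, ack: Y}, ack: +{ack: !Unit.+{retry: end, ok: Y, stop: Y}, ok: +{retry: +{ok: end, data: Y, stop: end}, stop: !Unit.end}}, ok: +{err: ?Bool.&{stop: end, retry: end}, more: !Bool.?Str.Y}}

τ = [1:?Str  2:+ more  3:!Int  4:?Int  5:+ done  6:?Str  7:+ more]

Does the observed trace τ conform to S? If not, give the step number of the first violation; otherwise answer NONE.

NONE

step 1: ?Str  match  residual = +{more: !Int.?Int.+{err: rec Y.…, done: rec Y.…, ack: rec Y.…}, ack: +{ack: !Unit.+{retry: end, ok: rec Y.…, stop: rec Y.…}, ok: +{retry: +{ok: end, data: rec Y.…, stop: end}, stop: !Unit.end}}, ok: +{err: ?Bool.&{stop: end, retry: end}, more: !Bool.?Str.rec Y.…}}
step 2: + more  match  residual = !Int.?Int.+{err: rec Y.…, done: rec Y.…, ack: rec Y.…}
step 3: !Int  match  residual = ?Int.+{err: rec Y.…, done: rec Y.…, ack: rec Y.…}
step 4: ?Int  match  residual = +{err: rec Y.…, done: rec Y.…, ack: rec Y.…}
step 5: + done  match  residual = rec Y.…
step 6: ?Str  match  residual = +{more: !Int.?Int.+{err: rec Y.…, done: rec Y.…, ack: rec Y.…}, ack: +{ack: !Unit.+{retry: end, ok: rec Y.…, stop: rec Y.…}, ok: +{retry: +{ok: end, data: rec Y.…, stop: end}, stop: !Unit.end}}, ok: +{err: ?Bool.&{stop: end, retry: end}, more: !Bool.?Str.rec Y.…}}
step 7: + more  match  residual = !Int.?Int.+{err: rec Y.…, done: rec Y.…, ack: rec Y.…}
τ conforms to S (length 7)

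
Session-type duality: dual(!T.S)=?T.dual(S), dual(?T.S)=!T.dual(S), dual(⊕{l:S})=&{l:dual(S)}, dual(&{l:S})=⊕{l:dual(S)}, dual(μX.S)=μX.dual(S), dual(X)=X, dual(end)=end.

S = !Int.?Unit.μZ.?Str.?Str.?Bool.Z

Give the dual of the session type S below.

?Int.!Unit.μZ.!Str.!Str.!Bool.Z

!Int = ?Int
  ?Unit = !Unit
    μZ = μZ  (μ self-dual)
      ?Str = !Str
        ?Str = !Str
          ?Bool = !Bool
            Z ↦ Z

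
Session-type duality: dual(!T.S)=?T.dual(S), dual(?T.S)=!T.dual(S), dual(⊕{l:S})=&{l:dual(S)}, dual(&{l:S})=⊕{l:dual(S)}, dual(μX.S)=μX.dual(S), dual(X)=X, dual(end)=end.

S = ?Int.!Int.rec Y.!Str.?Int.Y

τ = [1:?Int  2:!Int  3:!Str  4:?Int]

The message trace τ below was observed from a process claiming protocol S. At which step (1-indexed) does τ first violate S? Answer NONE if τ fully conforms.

@1 ?Int  match  state: !Int.rec Y.…
@2 !Int  match  state: rec Y.…
@3 !Str  match  state: ?Int.rec Y.…
@4 ?Int  match  state: rec Y.…
trace exhausted — no violation

NONE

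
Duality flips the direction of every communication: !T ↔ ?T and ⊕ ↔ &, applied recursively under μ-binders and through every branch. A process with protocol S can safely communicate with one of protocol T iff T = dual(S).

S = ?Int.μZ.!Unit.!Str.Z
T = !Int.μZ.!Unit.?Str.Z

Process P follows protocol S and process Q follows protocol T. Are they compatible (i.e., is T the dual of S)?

?Int | !Int  ok
  μZ | μZ  ok (rec unchanged)
    !Unit | !Unit  ✗ same direction on both sides — not dual

NO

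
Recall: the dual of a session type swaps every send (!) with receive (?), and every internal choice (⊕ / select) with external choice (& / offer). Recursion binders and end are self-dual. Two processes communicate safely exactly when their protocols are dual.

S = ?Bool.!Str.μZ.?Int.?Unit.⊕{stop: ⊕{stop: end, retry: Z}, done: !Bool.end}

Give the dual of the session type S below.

!Bool.?Str.μZ.!Int.!Unit.&{stop: &{stop: end, retry: Z}, done: ?Bool.end}

?Bool = !Bool
  !Str = ?Str
    μZ = μZ  (binder kept)
      ?Int = !Int
        ?Unit = !Unit
          ⊕{stop,done} = &{stop,done}  (select→offer)
            • stop:
              ⊕{stop,retry} = &{stop,retry}  (select→offer)
                • stop:
                  end self-dual
                • retry:
                  Z self-dual
            • done:
              !Bool = ?Bool
                end self-dual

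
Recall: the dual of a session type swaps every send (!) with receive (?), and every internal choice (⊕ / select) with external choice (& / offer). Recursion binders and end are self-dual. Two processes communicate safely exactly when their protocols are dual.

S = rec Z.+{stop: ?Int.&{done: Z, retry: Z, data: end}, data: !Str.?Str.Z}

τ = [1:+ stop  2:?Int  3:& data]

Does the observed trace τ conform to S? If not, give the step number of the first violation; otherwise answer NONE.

NONE

@1 + stop  ok  cont: ?Int.&{done: rec Z.…, retry: rec Z.…, data: end}
@2 ?Int  ok  cont: &{done: rec Z.…, retry: rec Z.…, data: end}
@3 & data  ok  cont: end
trace exhausted — no violation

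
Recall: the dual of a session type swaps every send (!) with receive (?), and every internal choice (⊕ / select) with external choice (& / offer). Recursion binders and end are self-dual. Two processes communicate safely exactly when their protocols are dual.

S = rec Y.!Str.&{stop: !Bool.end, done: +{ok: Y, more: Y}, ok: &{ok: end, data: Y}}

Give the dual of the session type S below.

rec Y → rec Y  (rec unchanged)
  !Str → ?Str
    &{stop,done,ok} → +{stop,done,ok}  (external→internal)
      • stop:
        !Bool → ?Bool
          end self-dual
      • done:
        +{ok,more} → &{ok,more}  (internal→external)
          • ok:
            Y self-dual
          • more:
            Y self-dual
      • ok:
        &{ok,data} → +{ok,data}  (external→internal)
          • ok:
            end self-dual
          • data:
            Y self-dual

rec Y.?Str.+{stop: ?Bool.end, done: &{ok: Y, more: Y}, ok: +{ok: end, data: Y}}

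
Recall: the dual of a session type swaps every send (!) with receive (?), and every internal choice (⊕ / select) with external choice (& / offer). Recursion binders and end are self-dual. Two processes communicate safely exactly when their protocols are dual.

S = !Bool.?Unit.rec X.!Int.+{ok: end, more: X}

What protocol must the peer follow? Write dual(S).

!Bool ↦ ?Bool
  ?Unit ↦ !Unit
    rec X ↦ rec X  (rec unchanged)
      !Int ↦ ?Int
        +{ok,more} ↦ &{ok,more}  (⊕→&)
          • ok:
            end ↦ end
          • more:
            X ↦ X

?Bool.!Unit.rec X.?Int.&{ok: end, more: X}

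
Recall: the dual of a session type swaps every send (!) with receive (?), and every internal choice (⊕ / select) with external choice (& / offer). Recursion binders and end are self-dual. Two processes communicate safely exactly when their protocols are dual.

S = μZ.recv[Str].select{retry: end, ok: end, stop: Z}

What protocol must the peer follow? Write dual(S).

μZ.send[Str].offer{retry: end, ok: end, stop: Z}

μZ → μZ  (μ self-dual)
  recv[Str] → send[Str]
    select{retry,ok,stop} → offer{retry,ok,stop}  (⊕→&)
      case retry:
        end self-dual
      case ok:
        end self-dual
      case stop:
        Z self-dual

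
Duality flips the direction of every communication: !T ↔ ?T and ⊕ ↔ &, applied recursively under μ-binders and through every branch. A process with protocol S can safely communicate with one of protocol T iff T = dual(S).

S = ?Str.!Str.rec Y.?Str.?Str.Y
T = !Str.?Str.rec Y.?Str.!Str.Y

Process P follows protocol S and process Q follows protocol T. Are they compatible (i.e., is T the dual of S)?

NO

?Str | !Str  match
  !Str | ?Str  match
    rec Y | rec Y  match (binder kept)
      ?Str | ?Str  ✗ same direction on both sides — not dual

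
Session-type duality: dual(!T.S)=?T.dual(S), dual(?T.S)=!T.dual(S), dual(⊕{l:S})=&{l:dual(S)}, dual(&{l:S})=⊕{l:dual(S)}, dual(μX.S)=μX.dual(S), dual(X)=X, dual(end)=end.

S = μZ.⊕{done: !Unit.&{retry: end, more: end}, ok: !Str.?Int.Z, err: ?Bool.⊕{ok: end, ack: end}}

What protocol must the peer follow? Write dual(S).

μZ.&{done: ?Unit.⊕{retry: end, more: end}, ok: ?Str.!Int.Z, err: !Bool.&{ok: end, ack: end}}

μZ = μZ  (rec unchanged)
  ⊕{done,ok,err} = &{done,ok,err}  (internal→external)
    [done]
      !Unit = ?Unit
        &{retry,more} = ⊕{retry,more}  (offer→select)
          [retry]
            end ↦ end
          [more]
            end ↦ end
    [ok]
      !Str = ?Str
        ?Int = !Int
          Z ↦ Z
    [err]
      ?Bool = !Bool
        ⊕{ok,ack} = &{ok,ack}  (internal→external)
          [ok]
            end ↦ end
          [ack]
            end ↦ end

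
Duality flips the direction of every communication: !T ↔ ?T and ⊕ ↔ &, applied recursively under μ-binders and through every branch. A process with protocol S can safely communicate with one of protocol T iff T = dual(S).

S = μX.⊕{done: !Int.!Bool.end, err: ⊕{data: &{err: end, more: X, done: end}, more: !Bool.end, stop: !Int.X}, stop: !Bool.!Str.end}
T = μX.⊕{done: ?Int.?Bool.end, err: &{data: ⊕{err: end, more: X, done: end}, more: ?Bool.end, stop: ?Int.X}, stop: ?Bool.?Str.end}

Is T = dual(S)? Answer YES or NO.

μX | μX  ok (binder kept)
  ⊕{done,err,stop} | ⊕{done,err,stop}  ✗ choice polarity not flipped — not dual

NO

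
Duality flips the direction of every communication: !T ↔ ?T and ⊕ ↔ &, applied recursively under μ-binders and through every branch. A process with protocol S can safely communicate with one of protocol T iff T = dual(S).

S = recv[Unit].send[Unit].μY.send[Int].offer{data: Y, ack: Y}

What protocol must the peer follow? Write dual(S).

recv[Unit] → send[Unit]
  send[Unit] → recv[Unit]
    μY → μY  (binder kept)
      send[Int] → recv[Int]
        offer{data,ack} → select{data,ack}  (offer→select)
          case data:
            Y self-dual
          case ack:
            Y self-dual

send[Unit].recv[Unit].μY.recv[Int].select{data: Y, ack: Y}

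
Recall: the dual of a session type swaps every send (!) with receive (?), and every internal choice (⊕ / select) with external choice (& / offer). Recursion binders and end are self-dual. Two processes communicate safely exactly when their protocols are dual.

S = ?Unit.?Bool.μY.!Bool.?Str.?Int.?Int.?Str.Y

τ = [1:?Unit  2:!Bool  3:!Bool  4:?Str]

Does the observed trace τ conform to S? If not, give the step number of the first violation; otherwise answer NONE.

2

step 1: ?Unit  match  now at ?Bool.μY.…
step 2: got !Bool, protocol expects ?Bool  ✗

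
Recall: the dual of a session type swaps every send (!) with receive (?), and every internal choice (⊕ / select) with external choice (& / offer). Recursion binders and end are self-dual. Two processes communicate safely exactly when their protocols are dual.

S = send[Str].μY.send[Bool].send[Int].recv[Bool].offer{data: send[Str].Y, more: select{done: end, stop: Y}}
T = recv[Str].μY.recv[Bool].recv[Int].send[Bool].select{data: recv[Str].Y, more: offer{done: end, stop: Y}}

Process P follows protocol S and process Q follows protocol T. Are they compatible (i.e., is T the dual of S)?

send[Str] ‖ recv[Str]  ✓
  μY ‖ μY  ✓ (binder kept)
    send[Bool] ‖ recv[Bool]  ✓
      send[Int] ‖ recv[Int]  ✓
        recv[Bool] ‖ send[Bool]  ✓
          offer{data,more} ‖ select{data,more}  ✓ same labels
            [data]
              send[Str] ‖ recv[Str]  ✓
                Y ‖ Y  ✓
            [more]
              select{done,stop} ‖ offer{done,stop}  ✓ same labels
                [done]
                  end ‖ end  ✓
                [stop]
                  Y ‖ Y  ✓

YES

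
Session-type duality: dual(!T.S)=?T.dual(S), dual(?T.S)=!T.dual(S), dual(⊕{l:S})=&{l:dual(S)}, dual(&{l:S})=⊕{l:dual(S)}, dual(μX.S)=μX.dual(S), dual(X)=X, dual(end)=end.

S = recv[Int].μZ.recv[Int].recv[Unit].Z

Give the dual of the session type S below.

send[Int].μZ.send[Int].send[Unit].Z

recv[Int] = send[Int]
  μZ = μZ  (μ self-dual)
    recv[Int] = send[Int]
      recv[Unit] = send[Unit]
        Z ↦ Z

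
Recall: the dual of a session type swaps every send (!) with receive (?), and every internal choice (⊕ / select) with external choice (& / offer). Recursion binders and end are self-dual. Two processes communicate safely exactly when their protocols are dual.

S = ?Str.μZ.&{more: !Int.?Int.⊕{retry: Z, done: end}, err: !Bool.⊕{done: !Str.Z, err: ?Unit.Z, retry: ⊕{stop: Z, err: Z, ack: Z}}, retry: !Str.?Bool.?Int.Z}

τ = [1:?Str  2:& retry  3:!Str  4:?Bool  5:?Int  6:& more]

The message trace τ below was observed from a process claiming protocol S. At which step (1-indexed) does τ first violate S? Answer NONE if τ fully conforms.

[1] ?Str  ✓  cont: μZ.…
[2] & retry  ✓  cont: !Str.?Bool.?Int.μZ.…
[3] !Str  ✓  cont: ?Bool.?Int.μZ.…
[4] ?Bool  ✓  cont: ?Int.μZ.…
[5] ?Int  ✓  cont: μZ.…
[6] & more  ✓  cont: !Int.?Int.⊕{retry: μZ.…, done: end}
all 6 steps conform

NONE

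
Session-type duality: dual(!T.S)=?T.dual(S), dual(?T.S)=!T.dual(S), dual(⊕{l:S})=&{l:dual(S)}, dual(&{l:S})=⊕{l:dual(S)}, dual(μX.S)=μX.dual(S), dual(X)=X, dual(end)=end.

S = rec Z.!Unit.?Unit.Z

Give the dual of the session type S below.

rec Z = rec Z  (μ self-dual)
  !Unit = ?Unit
    ?Unit = !Unit
      Z ↦ Z

rec Z.?Unit.!Unit.Z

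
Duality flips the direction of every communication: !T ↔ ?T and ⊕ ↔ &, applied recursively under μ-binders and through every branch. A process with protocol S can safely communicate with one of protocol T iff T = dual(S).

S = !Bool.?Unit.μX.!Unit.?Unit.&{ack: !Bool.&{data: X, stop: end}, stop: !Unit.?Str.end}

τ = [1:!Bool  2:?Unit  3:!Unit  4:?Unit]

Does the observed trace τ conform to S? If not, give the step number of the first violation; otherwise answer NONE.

@1 !Bool  match  cont: ?Unit.μX.…
@2 ?Unit  match  cont: μX.…
@3 !Unit  match  cont: ?Unit.&{ack: !Bool.&{data: μX.…, stop: end}, stop: !Unit.?Str.end}
@4 ?Unit  match  cont: &{ack: !Bool.&{data: μX.…, stop: end}, stop: !Unit.?Str.end}
τ conforms to S (length 4)

NONE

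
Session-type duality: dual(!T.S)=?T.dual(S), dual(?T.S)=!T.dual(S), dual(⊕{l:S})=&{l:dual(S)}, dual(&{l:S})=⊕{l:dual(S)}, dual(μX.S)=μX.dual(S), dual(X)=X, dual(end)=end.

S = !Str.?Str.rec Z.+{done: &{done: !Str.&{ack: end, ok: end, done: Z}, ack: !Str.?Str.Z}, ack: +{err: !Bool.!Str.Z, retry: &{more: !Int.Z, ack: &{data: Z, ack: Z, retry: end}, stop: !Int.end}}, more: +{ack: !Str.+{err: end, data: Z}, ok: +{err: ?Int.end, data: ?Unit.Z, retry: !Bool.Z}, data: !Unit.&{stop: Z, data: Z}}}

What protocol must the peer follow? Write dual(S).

!Str = ?Str
  ?Str = !Str
    rec Z = rec Z  (rec unchanged)
      +{done,ack,more} = &{done,ack,more}  (select→offer)
        case done:
          &{done,ack} = +{done,ack}  (external→internal)
            case done:
              !Str = ?Str
                &{ack,ok,done} = +{ack,ok,done}  (external→internal)
                  case ack:
                    dual(end) = end
                  case ok:
                    dual(end) = end
                  case done:
                    dual(Z) = Z
            case ack:
              !Str = ?Str
                ?Str = !Str
                  dual(Z) = Z
        case ack:
          +{err,retry} = &{err,retry}  (select→offer)
            case err:
              !Bool = ?Bool
                !Str = ?Str
                  dual(Z) = Z
            case retry:
              &{more,ack,stop} = +{more,ack,stop}  (external→internal)
                case more:
                  !Int = ?Int
                    dual(Z) = Z
                case ack:
                  &{data,ack,retry} = +{data,ack,retry}  (external→internal)
                    case data:
                      dual(Z) = Z
                    case ack:
                      dual(Z) = Z
                    case retry:
                      dual(end) = end
                case stop:
                  !Int = ?Int
                    dual(end) = end
        case more:
          +{ack,ok,data} = &{ack,ok,data}  (select→offer)
            case ack:
              !Str = ?Str
                +{err,data} = &{err,data}  (select→offer)
                  case err:
                    dual(end) = end
                  case data:
                    dual(Z) = Z
            case ok:
              +{err,data,retry} = &{err,data,retry}  (select→offer)
                case err:
                  ?Int = !Int
                    dual(end) = end
                case data:
                  ?Unit = !Unit
                    dual(Z) = Z
                case retry:
                  !Bool = ?Bool
                    dual(Z) = Z
            case data:
              !Unit = ?Unit
                &{stop,data} = +{stop,data}  (external→internal)
                  case stop:
                    dual(Z) = Z
                  case data:
                    dual(Z) = Z

?Str.!Str.rec Z.&{done: +{done: ?Str.+{ack: end, ok: end, done: Z}, ack: ?Str.!Str.Z}, ack: &{err: ?Bool.?Str.Z, retry: +{more: ?Int.Z, ack: +{data: Z, ack: Z, retry: end}, stop: ?Int.end}}, more: &{ack: ?Str.&{err: end, data: Z}, ok: &{err: !Int.end, data: !Unit.Z, retry: ?Bool.Z}, data: ?Unit.+{stop: Z, data: Z}}}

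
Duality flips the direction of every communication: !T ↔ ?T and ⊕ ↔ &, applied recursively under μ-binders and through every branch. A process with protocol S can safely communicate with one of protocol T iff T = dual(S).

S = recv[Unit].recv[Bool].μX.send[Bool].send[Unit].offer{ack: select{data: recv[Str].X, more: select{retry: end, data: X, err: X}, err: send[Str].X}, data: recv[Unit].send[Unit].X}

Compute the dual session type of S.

send[Unit].send[Bool].μX.recv[Bool].recv[Unit].select{ack: offer{data: send[Str].X, more: offer{retry: end, data: X, err: X}, err: recv[Str].X}, data: send[Unit].recv[Unit].X}

recv[Unit] = send[Unit]
  recv[Bool] = send[Bool]
    μX = μX  (μ self-dual)
      send[Bool] = recv[Bool]
        send[Unit] = recv[Unit]
          offer{ack,data} = select{ack,data}  (&→⊕)
            case ack:
              select{data,more,err} = offer{data,more,err}  (internal→external)
                case data:
                  recv[Str] = send[Str]
                    dual(X) = X
                case more:
                  select{retry,data,err} = offer{retry,data,err}  (internal→external)
                    case retry:
                      dual(end) = end
                    case data:
                      dual(X) = X
                    case err:
                      dual(X) = X
                case err:
                  send[Str] = recv[Str]
                    dual(X) = X
            case data:
              recv[Unit] = send[Unit]
                send[Unit] = recv[Unit]
                  dual(X) = X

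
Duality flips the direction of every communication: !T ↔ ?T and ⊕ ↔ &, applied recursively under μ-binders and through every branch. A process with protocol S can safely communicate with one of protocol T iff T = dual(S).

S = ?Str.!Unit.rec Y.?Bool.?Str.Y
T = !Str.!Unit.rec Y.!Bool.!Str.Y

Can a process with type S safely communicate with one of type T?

NO

?Str ‖ !Str  ✓
  !Unit ‖ !Unit  ✗ same direction on both sides — not dual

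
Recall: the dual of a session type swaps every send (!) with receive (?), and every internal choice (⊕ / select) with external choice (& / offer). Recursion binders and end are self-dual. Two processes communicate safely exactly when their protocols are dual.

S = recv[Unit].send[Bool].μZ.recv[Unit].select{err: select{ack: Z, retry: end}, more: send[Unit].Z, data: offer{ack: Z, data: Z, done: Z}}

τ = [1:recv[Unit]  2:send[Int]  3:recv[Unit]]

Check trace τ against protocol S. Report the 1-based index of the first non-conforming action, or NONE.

[1] recv[Unit]  ✓  residual = send[Bool].μZ.…
[2] got send[Int], protocol expects send[Bool]  ✗

2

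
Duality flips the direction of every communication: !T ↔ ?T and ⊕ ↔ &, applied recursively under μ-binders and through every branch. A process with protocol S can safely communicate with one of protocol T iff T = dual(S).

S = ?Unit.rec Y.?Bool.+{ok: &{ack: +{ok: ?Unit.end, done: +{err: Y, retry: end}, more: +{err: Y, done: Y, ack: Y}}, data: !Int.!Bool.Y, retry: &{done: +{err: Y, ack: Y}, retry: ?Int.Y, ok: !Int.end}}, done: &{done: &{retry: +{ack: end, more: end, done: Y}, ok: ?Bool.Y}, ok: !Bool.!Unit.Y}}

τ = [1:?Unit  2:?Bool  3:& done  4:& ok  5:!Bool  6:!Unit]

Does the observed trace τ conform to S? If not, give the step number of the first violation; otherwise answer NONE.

[1] ?Unit  ok  now at rec Y.…
[2] ?Bool  ok  now at +{ok: &{ack: +{ok: ?Unit.end, done: +{err: rec Y.…, retry: end}, more: +{err: rec Y.…, done: rec Y.…, ack: rec Y.…}}, data: !Int.!Bool.rec Y.…, retry: &{done: +{err: rec Y.…, ack: rec Y.…}, retry: ?Int.rec Y.…, ok: !Int.end}}, done: &{done: &{retry: +{ack: end, more: end, done: rec Y.…}, ok: ?Bool.rec Y.…}, ok: !Bool.!Unit.rec Y.…}}
[3] got & done, protocol expects + ok or + done  ✗

3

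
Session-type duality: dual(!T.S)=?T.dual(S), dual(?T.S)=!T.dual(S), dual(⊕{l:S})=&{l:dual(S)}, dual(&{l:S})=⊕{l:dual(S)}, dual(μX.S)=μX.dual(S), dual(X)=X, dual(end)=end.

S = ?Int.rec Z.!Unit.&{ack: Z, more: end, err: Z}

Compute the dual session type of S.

!Int.rec Z.?Unit.+{ack: Z, more: end, err: Z}

?Int ↦ !Int
  rec Z ↦ rec Z  (μ self-dual)
    !Unit ↦ ?Unit
      &{ack,more,err} ↦ +{ack,more,err}  (external→internal)
        [ack]
          Z self-dual
        [more]
          end self-dual
        [err]
          Z self-dual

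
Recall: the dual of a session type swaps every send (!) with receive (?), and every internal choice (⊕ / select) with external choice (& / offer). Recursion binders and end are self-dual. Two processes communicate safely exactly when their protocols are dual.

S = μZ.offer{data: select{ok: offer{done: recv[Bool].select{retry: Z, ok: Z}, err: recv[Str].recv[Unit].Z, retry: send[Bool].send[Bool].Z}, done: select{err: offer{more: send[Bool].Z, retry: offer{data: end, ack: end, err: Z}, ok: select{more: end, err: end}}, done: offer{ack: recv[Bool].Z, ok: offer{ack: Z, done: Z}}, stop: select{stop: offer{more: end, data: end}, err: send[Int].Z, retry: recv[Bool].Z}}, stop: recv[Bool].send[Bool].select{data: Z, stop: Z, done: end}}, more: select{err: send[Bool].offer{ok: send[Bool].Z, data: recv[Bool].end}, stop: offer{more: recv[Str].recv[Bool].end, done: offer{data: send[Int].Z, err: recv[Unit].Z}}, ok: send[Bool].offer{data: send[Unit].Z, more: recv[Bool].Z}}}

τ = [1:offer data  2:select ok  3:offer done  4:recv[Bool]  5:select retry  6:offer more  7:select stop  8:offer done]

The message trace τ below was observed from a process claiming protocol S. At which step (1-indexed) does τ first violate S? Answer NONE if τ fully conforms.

[1] offer data  ok  cont: select{ok: offer{done: recv[Bool].select{retry: μZ.…, ok: μZ.…}, err: recv[Str].recv[Unit].μZ.…, retry: send[Bool].send[Bool].μZ.…}, done: select{err: offer{more: send[Bool].μZ.…, retry: offer{data: end, ack: end, err: μZ.…}, ok: select{more: end, err: end}}, done: offer{ack: recv[Bool].μZ.…, ok: offer{ack: μZ.…, done: μZ.…}}, stop: select{stop: offer{more: end, data: end}, err: send[Int].μZ.…, retry: recv[Bool].μZ.…}}, stop: recv[Bool].send[Bool].select{data: μZ.…, stop: μZ.…, done: end}}
[2] select ok  ok  cont: offer{done: recv[Bool].select{retry: μZ.…, ok: μZ.…}, err: recv[Str].recv[Unit].μZ.…, retry: send[Bool].send[Bool].μZ.…}
[3] offer done  ok  cont: recv[Bool].select{retry: μZ.…, ok: μZ.…}
[4] recv[Bool]  ok  cont: select{retry: μZ.…, ok: μZ.…}
[5] select retry  ok  cont: μZ.…
[6] offer more  ok  cont: select{err: send[Bool].offer{ok: send[Bool].μZ.…, data: recv[Bool].end}, stop: offer{more: recv[Str].recv[Bool].end, done: offer{data: send[Int].μZ.…, err: recv[Unit].μZ.…}}, ok: send[Bool].offer{data: send[Unit].μZ.…, more: recv[Bool].μZ.…}}
[7] select stop  ok  cont: offer{more: recv[Str].recv[Bool].end, done: offer{data: send[Int].μZ.…, err: recv[Unit].μZ.…}}
[8] offer done  ok  cont: offer{data: send[Int].μZ.…, err: recv[Unit].μZ.…}
τ conforms to S (length 8)

NONE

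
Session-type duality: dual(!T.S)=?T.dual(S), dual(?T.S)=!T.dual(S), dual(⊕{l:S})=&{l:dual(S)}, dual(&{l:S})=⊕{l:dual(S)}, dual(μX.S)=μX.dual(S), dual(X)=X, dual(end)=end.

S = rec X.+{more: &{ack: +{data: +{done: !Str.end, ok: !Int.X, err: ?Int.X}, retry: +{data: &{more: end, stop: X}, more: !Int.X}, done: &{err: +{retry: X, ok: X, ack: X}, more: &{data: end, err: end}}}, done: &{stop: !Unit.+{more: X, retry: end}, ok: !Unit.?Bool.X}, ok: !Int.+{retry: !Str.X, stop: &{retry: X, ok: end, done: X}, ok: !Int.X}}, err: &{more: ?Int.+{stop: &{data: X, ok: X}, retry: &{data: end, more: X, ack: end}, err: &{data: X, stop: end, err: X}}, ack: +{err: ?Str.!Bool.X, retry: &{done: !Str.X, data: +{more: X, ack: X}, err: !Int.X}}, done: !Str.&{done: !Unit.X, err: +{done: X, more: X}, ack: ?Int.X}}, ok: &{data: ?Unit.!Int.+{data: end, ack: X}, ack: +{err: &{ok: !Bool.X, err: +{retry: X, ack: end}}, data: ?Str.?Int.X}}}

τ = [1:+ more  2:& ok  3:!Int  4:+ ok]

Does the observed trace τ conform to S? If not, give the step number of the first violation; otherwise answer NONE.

NONE

[1] + more  ok  state: &{ack: +{data: +{done: !Str.end, ok: !Int.rec X.…, err: ?Int.rec X.…}, retry: +{data: &{more: end, stop: rec X.…}, more: !Int.rec X.…}, done: &{err: +{retry: rec X.…, ok: rec X.…, ack: rec X.…}, more: &{data: end, err: end}}}, done: &{stop: !Unit.+{more: rec X.…, retry: end}, ok: !Unit.?Bool.rec X.…}, ok: !Int.+{retry: !Str.rec X.…, stop: &{retry: rec X.…, ok: end, done: rec X.…}, ok: !Int.rec X.…}}
[2] & ok  ok  state: !Int.+{retry: !Str.rec X.…, stop: &{retry: rec X.…, ok: end, done: rec X.…}, ok: !Int.rec X.…}
[3] !Int  ok  state: +{retry: !Str.rec X.…, stop: &{retry: rec X.…, ok: end, done: rec X.…}, ok: !Int.rec X.…}
[4] + ok  ok  state: !Int.rec X.…
all 4 steps conform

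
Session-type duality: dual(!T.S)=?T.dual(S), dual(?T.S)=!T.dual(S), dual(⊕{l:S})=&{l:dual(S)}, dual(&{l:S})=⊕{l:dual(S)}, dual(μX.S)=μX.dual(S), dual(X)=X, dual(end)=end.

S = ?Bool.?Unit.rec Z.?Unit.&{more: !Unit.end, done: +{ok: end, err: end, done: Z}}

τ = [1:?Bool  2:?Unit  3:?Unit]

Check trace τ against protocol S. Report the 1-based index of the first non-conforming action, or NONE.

NONE

@1 ?Bool  ✓  state: ?Unit.rec Z.…
@2 ?Unit  ✓  state: rec Z.…
@3 ?Unit  ✓  state: &{more: !Unit.end, done: +{ok: end, err: end, done: rec Z.…}}
all 3 steps conform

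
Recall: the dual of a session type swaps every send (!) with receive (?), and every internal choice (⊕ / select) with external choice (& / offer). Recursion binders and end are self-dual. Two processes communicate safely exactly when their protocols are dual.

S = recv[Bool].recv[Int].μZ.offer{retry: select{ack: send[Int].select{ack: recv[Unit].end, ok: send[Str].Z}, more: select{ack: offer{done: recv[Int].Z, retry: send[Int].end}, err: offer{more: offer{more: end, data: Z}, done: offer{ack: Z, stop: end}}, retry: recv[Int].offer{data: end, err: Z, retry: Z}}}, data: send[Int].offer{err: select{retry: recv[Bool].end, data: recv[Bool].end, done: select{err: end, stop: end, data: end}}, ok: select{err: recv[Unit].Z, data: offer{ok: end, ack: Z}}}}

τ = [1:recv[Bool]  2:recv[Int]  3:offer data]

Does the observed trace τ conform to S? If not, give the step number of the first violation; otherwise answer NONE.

NONE

step 1: recv[Bool]  ✓  residual = recv[Int].μZ.…
step 2: recv[Int]  ✓  residual = μZ.…
step 3: offer data  ✓  residual = send[Int].offer{err: select{retry: recv[Bool].end, data: recv[Bool].end, done: select{err: end, stop: end, data: end}}, ok: select{err: recv[Unit].μZ.…, data: offer{ok: end, ack: μZ.…}}}
trace exhausted — no violation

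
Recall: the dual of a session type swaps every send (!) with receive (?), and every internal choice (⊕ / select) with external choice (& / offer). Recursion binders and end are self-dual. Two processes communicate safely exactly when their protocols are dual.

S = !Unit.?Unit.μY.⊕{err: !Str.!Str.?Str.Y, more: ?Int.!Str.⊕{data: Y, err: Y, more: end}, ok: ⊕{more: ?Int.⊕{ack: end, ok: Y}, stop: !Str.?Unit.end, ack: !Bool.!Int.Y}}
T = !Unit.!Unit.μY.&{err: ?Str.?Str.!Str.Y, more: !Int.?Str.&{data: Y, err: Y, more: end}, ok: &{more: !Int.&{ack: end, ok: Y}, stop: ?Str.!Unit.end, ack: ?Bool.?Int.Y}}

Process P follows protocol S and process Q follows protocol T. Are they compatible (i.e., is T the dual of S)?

NO

!Unit ‖ !Unit  ✗ same direction on both sides — not dual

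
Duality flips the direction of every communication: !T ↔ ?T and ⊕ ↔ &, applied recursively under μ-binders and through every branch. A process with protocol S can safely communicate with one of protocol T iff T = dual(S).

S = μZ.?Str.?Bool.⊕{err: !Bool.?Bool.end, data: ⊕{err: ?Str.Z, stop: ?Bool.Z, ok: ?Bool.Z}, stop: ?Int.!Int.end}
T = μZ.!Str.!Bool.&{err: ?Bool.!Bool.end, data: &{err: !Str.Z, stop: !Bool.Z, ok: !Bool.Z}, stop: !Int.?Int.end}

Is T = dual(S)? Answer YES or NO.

μZ ‖ μZ  ✓ (μ self-dual)
  ?Str ‖ !Str  ✓
    ?Bool ‖ !Bool  ✓
      ⊕{err,data,stop} ‖ &{err,data,stop}  ✓ same labels
        • err:
          !Bool ‖ ?Bool  ✓
            ?Bool ‖ !Bool  ✓
              end ‖ end  ✓
        • data:
          ⊕{err,stop,ok} ‖ &{err,stop,ok}  ✓ same labels
            • err:
              ?Str ‖ !Str  ✓
                Z ‖ Z  ✓
            • stop:
              ?Bool ‖ !Bool  ✓
                Z ‖ Z  ✓
            • ok:
              ?Bool ‖ !Bool  ✓
                Z ‖ Z  ✓
        • stop:
          ?Int ‖ !Int  ✓
            !Int ‖ ?Int  ✓
              end ‖ end  ✓

YES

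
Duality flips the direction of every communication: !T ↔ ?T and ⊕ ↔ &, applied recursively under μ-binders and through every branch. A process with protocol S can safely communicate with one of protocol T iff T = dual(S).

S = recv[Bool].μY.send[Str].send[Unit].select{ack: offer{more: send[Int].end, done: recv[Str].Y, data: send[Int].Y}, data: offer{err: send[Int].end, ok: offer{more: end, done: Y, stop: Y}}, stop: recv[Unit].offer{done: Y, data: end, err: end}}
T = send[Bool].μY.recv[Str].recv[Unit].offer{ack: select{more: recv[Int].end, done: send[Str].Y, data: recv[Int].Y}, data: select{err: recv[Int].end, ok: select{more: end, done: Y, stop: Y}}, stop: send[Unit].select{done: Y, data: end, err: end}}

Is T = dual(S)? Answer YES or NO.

YES

recv[Bool] vs send[Bool]  match
  μY vs μY  match (μ self-dual)
    send[Str] vs recv[Str]  match
      send[Unit] vs recv[Unit]  match
        select{ack,data,stop} vs offer{ack,data,stop}  match same labels
          • ack:
            offer{more,done,data} vs select{more,done,data}  match same labels
              • more:
                send[Int] vs recv[Int]  match
                  end vs end  match
              • done:
                recv[Str] vs send[Str]  match
                  Y vs Y  match
              • data:
                send[Int] vs recv[Int]  match
                  Y vs Y  match
          • data:
            offer{err,ok} vs select{err,ok}  match same labels
              • err:
                send[Int] vs recv[Int]  match
                  end vs end  match
              • ok:
                offer{more,done,stop} vs select{more,done,stop}  match same labels
                  • more:
                    end vs end  match
                  • done:
                    Y vs Y  match
                  • stop:
                    Y vs Y  match
          • stop:
            recv[Unit] vs send[Unit]  match
              offer{done,data,err} vs select{done,data,err}  match same labels
                • done:
                  Y vs Y  match
                • data:
                  end vs end  match
                • err:
                  end vs end  match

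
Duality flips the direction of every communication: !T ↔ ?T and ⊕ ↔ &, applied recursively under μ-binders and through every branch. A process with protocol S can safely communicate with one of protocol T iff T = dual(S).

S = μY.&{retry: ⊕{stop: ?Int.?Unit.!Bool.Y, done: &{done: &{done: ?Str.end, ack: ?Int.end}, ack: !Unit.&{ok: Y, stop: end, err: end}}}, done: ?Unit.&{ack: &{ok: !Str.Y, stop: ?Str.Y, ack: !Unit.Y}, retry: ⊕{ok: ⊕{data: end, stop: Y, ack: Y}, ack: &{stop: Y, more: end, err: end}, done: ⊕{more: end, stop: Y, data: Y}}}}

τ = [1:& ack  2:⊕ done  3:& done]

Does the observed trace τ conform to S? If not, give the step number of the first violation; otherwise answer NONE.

@1 got & ack, protocol expects & retry or & done  ✗

1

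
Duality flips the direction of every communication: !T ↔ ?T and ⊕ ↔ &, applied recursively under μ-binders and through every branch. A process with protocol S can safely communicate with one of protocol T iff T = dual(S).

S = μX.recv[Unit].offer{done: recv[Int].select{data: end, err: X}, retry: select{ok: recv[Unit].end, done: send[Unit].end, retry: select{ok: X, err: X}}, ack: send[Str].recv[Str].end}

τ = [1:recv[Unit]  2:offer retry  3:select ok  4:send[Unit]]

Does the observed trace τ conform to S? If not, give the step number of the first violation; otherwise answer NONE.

4

@1 recv[Unit]  ok  now at offer{done: recv[Int].select{data: end, err: μX.…}, retry: select{ok: recv[Unit].end, done: send[Unit].end, retry: select{ok: μX.…, err: μX.…}}, ack: send[Str].recv[Str].end}
@2 offer retry  ok  now at select{ok: recv[Unit].end, done: send[Unit].end, retry: select{ok: μX.…, err: μX.…}}
@3 select ok  ok  now at recv[Unit].end
@4 got send[Unit], protocol expects recv[Unit]  ✗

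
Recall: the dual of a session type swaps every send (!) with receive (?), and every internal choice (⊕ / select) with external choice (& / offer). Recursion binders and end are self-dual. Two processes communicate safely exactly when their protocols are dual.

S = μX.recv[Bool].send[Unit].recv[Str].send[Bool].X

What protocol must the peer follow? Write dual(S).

μX = μX  (rec unchanged)
  recv[Bool] = send[Bool]
    send[Unit] = recv[Unit]
      recv[Str] = send[Str]
        send[Bool] = recv[Bool]
          dual(X) = X

μX.send[Bool].recv[Unit].send[Str].recv[Bool].X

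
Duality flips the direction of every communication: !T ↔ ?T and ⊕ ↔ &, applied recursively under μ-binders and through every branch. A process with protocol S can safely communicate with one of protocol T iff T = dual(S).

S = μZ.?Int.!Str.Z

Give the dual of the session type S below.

μZ.!Int.?Str.Z

μZ ↦ μZ  (binder kept)
  ?Int ↦ !Int
    !Str ↦ ?Str
      dual(Z) = Z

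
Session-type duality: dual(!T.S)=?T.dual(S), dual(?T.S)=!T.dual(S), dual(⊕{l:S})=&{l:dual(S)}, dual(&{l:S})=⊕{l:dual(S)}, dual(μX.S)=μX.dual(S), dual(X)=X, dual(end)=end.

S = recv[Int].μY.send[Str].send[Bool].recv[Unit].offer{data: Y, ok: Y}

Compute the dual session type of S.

recv[Int] ↦ send[Int]
  μY ↦ μY  (binder kept)
    send[Str] ↦ recv[Str]
      send[Bool] ↦ recv[Bool]
        recv[Unit] ↦ send[Unit]
          offer{data,ok} ↦ select{data,ok}  (offer→select)
            • data:
              dual(Y) = Y
            • ok:
              dual(Y) = Y

send[Int].μY.recv[Str].recv[Bool].send[Unit].select{data: Y, ok: Y}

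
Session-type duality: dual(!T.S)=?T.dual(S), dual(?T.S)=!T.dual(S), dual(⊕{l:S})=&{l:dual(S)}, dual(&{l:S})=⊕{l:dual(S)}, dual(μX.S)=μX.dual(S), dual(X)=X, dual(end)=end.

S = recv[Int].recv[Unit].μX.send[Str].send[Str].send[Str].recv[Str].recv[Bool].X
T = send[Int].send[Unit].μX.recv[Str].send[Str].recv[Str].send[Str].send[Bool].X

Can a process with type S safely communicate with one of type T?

NO

recv[Int] vs send[Int]  ok
  recv[Unit] vs send[Unit]  ok
    μX vs μX  ok (binder kept)
      send[Str] vs recv[Str]  ok
        send[Str] vs send[Str]  ✗ same direction on both sides — not dual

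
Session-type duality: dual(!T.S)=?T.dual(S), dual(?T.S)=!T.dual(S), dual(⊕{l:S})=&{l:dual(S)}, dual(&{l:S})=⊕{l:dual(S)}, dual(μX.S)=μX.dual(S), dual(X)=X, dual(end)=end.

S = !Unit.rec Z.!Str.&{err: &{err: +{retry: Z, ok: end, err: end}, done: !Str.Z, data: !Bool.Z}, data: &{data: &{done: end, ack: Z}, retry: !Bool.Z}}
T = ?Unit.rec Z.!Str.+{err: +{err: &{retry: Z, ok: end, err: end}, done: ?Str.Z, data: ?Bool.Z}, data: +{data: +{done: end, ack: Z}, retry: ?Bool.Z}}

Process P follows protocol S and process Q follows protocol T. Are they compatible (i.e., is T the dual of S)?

NO

!Unit vs ?Unit  ok
  rec Z vs rec Z  ok (rec unchanged)
    !Str vs !Str  ✗ same direction on both sides — not dual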